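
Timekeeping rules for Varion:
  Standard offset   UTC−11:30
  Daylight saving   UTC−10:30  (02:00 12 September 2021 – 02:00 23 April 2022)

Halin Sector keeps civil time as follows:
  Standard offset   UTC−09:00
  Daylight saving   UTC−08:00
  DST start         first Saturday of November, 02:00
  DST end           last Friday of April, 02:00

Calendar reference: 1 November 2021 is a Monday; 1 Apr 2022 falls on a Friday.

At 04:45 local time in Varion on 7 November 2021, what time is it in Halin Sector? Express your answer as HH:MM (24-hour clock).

7 November 2021 lies within the daylight-saving period (12 September 2021 – 23 April 2022), so Varion is on daylight time, UTC−10:30.
04:45 Varion + 10h30m = 15:15 UTC.
1 November 2021 is a Monday, so the first Saturday is November 6.
1 April 2022 is a Friday, so Fridays fall on 1, 8, 15, 22, 29; the last is April 29.
At the standard offset (UTC−09:00), 15:15 UTC − 9h = 06:15 Halin Sector standard time.
Daylight saving runs 6 November 2021 – 29 April 2022; the standard-time date in Halin Sector, 7 November 2021, is inside that window, so Halin Sector is at UTC−08:00.
15:15 UTC − 8h = 07:15 Halin Sector.

07:15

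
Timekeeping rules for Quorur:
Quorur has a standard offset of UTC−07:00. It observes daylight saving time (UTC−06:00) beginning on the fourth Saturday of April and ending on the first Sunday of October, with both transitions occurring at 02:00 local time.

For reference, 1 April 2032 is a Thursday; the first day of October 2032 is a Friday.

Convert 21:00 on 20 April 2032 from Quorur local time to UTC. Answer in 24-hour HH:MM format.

04:00

1 April 2032 is a Thursday, so the first Saturday is April 3 and the fourth is April 24.
1 October 2032 is a Friday, so the first Sunday is October 3.
20 April 2032 is outside the daylight-saving period (24 April – 3 October), so Quorur is on standard time, UTC−07:00.
21:00 local + 7h = 04:00 UTC (rolling into the next day, 21 April 2032).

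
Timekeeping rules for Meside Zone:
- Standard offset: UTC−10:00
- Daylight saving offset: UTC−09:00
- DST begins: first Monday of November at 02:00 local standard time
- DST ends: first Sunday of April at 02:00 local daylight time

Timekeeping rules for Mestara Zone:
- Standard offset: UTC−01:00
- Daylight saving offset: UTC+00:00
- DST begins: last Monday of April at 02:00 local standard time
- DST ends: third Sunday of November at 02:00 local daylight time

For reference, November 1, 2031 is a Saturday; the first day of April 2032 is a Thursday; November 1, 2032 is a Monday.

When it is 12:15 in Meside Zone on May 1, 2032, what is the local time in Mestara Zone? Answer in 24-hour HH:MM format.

1 November 2031 is a Saturday, so the first Monday is November 3.
1 April 2032 is a Thursday, so the first Sunday is April 4.
May 1, 2032 is outside the daylight-saving period (3 November 2031 – 4 April 2032), so Meside Zone is on standard time, UTC−10:00.
12:15 Meside Zone + 10h = 22:15 UTC.
1 April 2032 is a Thursday, so Mondays fall on 5, 12, 19, 26; the last is April 26.
1 November 2032 is a Monday, so the first Sunday is November 7 and the third is November 21.
At the standard offset (UTC−01:00), 22:15 UTC − 1h = 21:15 Mestara Zone standard time.
Daylight saving runs 26 April – 21 November; the standard-time date in Mestara Zone, May 1, 2032, is inside that window, so Mestara Zone is at UTC+00:00.
22:15 UTC + 0h = 22:15 Mestara Zone.

22:15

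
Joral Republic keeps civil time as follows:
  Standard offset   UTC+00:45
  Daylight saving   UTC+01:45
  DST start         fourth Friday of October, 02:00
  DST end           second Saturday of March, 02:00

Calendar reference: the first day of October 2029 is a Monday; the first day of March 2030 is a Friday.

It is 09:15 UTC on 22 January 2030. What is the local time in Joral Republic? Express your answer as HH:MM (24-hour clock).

11:00

1 October 2029 is a Monday, so the first Friday is October 5 and the fourth is October 26.
1 March 2030 is a Friday, so the first Saturday is March 2 and the second is March 9.
At the standard offset (UTC+00:45), 09:15 UTC + 0h45m = 10:00 Joral Republic standard time.
The standard-time date in Joral Republic, 22 January 2030, falls between 26 October 2029 and 9 March 2030, so daylight saving is in effect and Joral Republic is at UTC+01:45.
09:15 UTC + 1h45m = 11:00 local.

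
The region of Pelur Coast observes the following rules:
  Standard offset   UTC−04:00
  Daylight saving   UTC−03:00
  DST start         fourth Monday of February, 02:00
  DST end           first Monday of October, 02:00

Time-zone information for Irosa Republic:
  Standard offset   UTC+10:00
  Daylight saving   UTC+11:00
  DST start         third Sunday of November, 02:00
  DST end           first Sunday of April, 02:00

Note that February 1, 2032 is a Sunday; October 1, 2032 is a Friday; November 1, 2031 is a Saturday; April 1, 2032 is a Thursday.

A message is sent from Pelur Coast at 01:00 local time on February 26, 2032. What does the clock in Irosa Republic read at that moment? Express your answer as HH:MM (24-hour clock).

15:00

1 February 2032 is a Sunday, so the first Monday is February 2 and the fourth is February 23.
1 October 2032 is a Friday, so the first Monday is October 4.
Daylight saving runs 23 February – 4 October; February 26, 2032 is inside that window, so Pelur Coast is at UTC−03:00.
01:00 Pelur Coast + 3h = 04:00 UTC.
1 November 2031 is a Saturday, so the first Sunday is November 2 and the third is November 16.
1 April 2032 is a Thursday, so the first Sunday is April 4.
At the standard offset (UTC+10:00), 04:00 UTC + 10h = 14:00 Irosa Republic standard time.
The standard-time date in Irosa Republic, February 26, 2032, falls between 16 November 2031 and 4 April 2032, so daylight saving is in effect and Irosa Republic is at UTC+11:00.
04:00 UTC + 11h = 15:00 Irosa Republic.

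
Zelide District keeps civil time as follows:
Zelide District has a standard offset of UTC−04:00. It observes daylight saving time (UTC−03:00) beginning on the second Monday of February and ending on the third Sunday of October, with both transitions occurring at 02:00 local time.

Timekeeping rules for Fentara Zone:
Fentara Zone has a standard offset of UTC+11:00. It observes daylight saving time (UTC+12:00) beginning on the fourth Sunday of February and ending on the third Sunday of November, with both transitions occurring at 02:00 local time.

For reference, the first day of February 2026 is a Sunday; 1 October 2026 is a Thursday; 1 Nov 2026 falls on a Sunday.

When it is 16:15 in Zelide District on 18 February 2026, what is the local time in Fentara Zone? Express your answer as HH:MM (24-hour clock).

06:15

1 February 2026 is a Sunday, so the first Monday is February 2 and the second is February 9.
1 October 2026 is a Thursday, so the first Sunday is October 4 and the third is October 18.
18 February 2026 falls between 9 February and 18 October, so daylight saving is in effect and Zelide District is at UTC−03:00.
16:15 Zelide District + 3h = 19:15 UTC.
1 February 2026 is a Sunday, so the first Sunday is February 1 and the fourth is February 22.
1 November 2026 is a Sunday, so the first Sunday is November 1 and the third is November 15.
At the standard offset (UTC+11:00), 19:15 UTC + 11h = 06:15 Fentara Zone standard time (rolling into the next day, 19 February 2026).
Daylight saving runs 22 February – 15 November; the standard-time date in Fentara Zone, 19 February 2026, is outside that window, so Fentara Zone is on standard time at UTC+11:00.
19:15 UTC + 11h = 06:15 Fentara Zone (rolling into the next day, 19 February 2026).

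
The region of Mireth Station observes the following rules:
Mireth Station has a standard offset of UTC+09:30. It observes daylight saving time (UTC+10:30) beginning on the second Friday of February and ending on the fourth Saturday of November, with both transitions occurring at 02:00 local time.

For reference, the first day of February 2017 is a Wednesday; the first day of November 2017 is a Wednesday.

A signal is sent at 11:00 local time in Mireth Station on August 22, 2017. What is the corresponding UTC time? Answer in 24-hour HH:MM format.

1 February 2017 is a Wednesday, so the first Friday is February 3 and the second is February 10.
1 November 2017 is a Wednesday, so the first Saturday is November 4 and the fourth is November 25.
August 22, 2017 falls between 10 February and 25 November, so daylight saving is in effect and Mireth Station is at UTC+10:30.
11:00 local − 10h30m = 00:30 UTC.

00:30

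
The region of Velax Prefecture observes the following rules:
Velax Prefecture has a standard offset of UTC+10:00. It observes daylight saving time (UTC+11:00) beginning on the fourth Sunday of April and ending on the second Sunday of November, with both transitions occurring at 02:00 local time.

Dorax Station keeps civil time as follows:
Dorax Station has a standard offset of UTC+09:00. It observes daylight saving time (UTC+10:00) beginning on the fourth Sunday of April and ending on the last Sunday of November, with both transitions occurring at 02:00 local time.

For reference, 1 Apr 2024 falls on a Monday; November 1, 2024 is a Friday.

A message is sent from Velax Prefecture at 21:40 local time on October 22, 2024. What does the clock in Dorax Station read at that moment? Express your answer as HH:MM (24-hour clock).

1 April 2024 is a Monday, so the first Sunday is April 7 and the fourth is April 28.
1 November 2024 is a Friday, so the first Sunday is November 3 and the second is November 10.
October 22, 2024 falls between 28 April and 10 November, so daylight saving is in effect and Velax Prefecture is at UTC+11:00.
21:40 Velax Prefecture − 11h = 10:40 UTC.
1 April 2024 is a Monday, so the first Sunday is April 7 and the fourth is April 28.
1 November 2024 is a Friday, so Sundays fall on 3, 10, 17, 24; the last is November 24.
At the standard offset (UTC+09:00), 10:40 UTC + 9h = 19:40 Dorax Station standard time.
The standard-time date in Dorax Station, October 22, 2024, lies within the daylight-saving period (28 April – 24 November), so Dorax Station is on daylight time, UTC+10:00.
10:40 UTC + 10h = 20:40 Dorax Station.

20:40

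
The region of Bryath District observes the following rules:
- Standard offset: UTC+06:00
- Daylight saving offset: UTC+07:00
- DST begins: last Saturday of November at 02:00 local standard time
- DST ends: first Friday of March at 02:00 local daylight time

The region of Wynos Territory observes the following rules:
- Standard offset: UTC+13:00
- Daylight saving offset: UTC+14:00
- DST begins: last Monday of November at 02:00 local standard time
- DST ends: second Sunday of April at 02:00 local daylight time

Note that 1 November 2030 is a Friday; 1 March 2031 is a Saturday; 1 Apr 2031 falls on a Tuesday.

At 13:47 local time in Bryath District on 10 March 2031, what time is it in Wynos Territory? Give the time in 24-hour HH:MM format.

1 November 2030 is a Friday, so Saturdays fall on 2, 9, 16, 23, 30; the last is November 30.
1 March 2031 is a Saturday, so the first Friday is March 7.
10 March 2031 is outside the daylight-saving period (30 November 2030 – 7 March 2031), so Bryath District is on standard time, UTC+06:00.
13:47 Bryath District − 6h = 07:47 UTC.
1 November 2030 is a Friday, so Mondays fall on 4, 11, 18, 25; the last is November 25.
1 April 2031 is a Tuesday, so the first Sunday is April 6 and the second is April 13.
At the standard offset (UTC+13:00), 07:47 UTC + 13h = 20:47 Wynos Territory standard time.
Daylight saving runs 25 November 2030 – 13 April 2031; the standard-time date in Wynos Territory, 10 March 2031, is inside that window, so Wynos Territory is at UTC+14:00.
07:47 UTC + 14h = 21:47 Wynos Territory.

21:47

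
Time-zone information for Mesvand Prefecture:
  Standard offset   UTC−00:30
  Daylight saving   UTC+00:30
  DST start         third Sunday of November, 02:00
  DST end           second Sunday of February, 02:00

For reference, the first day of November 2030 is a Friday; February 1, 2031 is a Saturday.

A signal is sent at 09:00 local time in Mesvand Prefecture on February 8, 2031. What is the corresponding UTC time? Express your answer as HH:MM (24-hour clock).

1 November 2030 is a Friday, so the first Sunday is November 3 and the third is November 17.
1 February 2031 is a Saturday, so the first Sunday is February 2 and the second is February 9.
February 8, 2031 falls between 17 November 2030 and 9 February 2031, so daylight saving is in effect and Mesvand Prefecture is at UTC+00:30.
09:00 local − 0h30m = 08:30 UTC.

08:30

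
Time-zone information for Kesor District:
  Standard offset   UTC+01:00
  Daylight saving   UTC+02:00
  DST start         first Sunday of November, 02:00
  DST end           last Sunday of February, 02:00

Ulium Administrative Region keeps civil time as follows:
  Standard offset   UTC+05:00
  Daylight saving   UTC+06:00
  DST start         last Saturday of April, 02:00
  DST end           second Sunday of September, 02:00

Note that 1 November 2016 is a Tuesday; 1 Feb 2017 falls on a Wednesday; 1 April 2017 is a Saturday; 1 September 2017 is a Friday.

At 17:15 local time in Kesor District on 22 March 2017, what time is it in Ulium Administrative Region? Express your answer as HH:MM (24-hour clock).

21:15

1 November 2016 is a Tuesday, so the first Sunday is November 6.
1 February 2017 is a Wednesday, so Sundays fall on 5, 12, 19, 26; the last is February 26.
Daylight saving runs 6 November 2016 – 26 February 2017; 22 March 2017 is outside that window, so Kesor District is on standard time at UTC+01:00.
17:15 Kesor District − 1h = 16:15 UTC.
1 April 2017 is a Saturday, so Saturdays fall on 1, 8, 15, 22, 29; the last is April 29.
1 September 2017 is a Friday, so the first Sunday is September 3 and the second is September 10.
At the standard offset (UTC+05:00), 16:15 UTC + 5h = 21:15 Ulium Administrative Region standard time.
The standard-time date in Ulium Administrative Region, 22 March 2017, is outside the daylight-saving period (29 April – 10 September), so Ulium Administrative Region is on standard time, UTC+05:00.
16:15 UTC + 5h = 21:15 Ulium Administrative Region.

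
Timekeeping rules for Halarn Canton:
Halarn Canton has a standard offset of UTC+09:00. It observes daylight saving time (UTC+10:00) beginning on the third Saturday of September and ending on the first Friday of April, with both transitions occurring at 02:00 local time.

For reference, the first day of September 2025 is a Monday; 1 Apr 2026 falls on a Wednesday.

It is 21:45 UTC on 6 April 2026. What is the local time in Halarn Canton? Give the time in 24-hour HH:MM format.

1 September 2025 is a Monday, so the first Saturday is September 6 and the third is September 20.
1 April 2026 is a Wednesday, so the first Friday is April 3.
At the standard offset (UTC+09:00), 21:45 UTC + 9h = 06:45 Halarn Canton standard time (rolling into the next day, 7 April 2026).
The standard-time date in Halarn Canton, 7 April 2026, is outside the daylight-saving period (20 September 2025 – 3 April 2026), so Halarn Canton is on standard time, UTC+09:00.
21:45 UTC + 9h = 06:45 local (rolling into the next day, 7 April 2026).

06:45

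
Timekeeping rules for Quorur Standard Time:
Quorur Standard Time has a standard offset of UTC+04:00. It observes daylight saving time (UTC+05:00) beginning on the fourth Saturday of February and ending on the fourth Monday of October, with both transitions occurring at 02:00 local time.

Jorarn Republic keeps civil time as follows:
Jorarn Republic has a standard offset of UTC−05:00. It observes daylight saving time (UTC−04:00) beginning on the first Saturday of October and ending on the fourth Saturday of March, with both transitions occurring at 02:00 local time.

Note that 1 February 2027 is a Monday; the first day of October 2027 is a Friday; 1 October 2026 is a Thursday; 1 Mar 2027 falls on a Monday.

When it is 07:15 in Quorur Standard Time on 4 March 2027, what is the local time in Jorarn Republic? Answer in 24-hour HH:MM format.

1 February 2027 is a Monday, so the first Saturday is February 6 and the fourth is February 27.
1 October 2027 is a Friday, so the first Monday is October 4 and the fourth is October 25.
Daylight saving runs 27 February – 25 October; 4 March 2027 is inside that window, so Quorur Standard Time is at UTC+05:00.
07:15 Quorur Standard Time − 5h = 02:15 UTC.
1 October 2026 is a Thursday, so the first Saturday is October 3.
1 March 2027 is a Monday, so the first Saturday is March 6 and the fourth is March 27.
At the standard offset (UTC−05:00), 02:15 UTC − 5h = 21:15 Jorarn Republic standard time (rolling into the previous day, 3 March 2027).
The standard-time date in Jorarn Republic, 3 March 2027, lies within the daylight-saving period (3 October 2026 – 27 March 2027), so Jorarn Republic is on daylight time, UTC−04:00.
02:15 UTC − 4h = 22:15 Jorarn Republic (rolling into the previous day, 3 March 2027).

22:15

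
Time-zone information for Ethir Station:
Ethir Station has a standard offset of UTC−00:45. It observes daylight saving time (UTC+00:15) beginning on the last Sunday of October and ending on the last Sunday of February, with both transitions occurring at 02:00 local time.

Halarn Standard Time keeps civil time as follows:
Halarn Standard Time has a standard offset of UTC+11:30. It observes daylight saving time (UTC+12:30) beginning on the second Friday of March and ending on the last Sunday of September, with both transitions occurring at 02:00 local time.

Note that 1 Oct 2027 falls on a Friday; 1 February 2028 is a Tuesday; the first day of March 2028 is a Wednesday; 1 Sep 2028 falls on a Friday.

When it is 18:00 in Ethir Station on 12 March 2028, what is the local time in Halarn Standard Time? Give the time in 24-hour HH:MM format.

1 October 2027 is a Friday, so Sundays fall on 3, 10, 17, 24, 31; the last is October 31.
1 February 2028 is a Tuesday, so Sundays fall on 6, 13, 20, 27; the last is February 27.
12 March 2028 does not fall between 31 October 2027 and 27 February 2028, so daylight saving is not in effect and Ethir Station is at UTC−00:45.
18:00 Ethir Station + 0h45m = 18:45 UTC.
1 March 2028 is a Wednesday, so the first Friday is March 3 and the second is March 10.
1 September 2028 is a Friday, so Sundays fall on 3, 10, 17, 24; the last is September 24.
At the standard offset (UTC+11:30), 18:45 UTC + 11h30m = 06:15 Halarn Standard Time standard time (rolling into the next day, 13 March 2028).
The standard-time date in Halarn Standard Time, 13 March 2028, falls between 10 March and 24 September, so daylight saving is in effect and Halarn Standard Time is at UTC+12:30.
18:45 UTC + 12h30m = 07:15 Halarn Standard Time (rolling into the next day, 13 March 2028).

07:15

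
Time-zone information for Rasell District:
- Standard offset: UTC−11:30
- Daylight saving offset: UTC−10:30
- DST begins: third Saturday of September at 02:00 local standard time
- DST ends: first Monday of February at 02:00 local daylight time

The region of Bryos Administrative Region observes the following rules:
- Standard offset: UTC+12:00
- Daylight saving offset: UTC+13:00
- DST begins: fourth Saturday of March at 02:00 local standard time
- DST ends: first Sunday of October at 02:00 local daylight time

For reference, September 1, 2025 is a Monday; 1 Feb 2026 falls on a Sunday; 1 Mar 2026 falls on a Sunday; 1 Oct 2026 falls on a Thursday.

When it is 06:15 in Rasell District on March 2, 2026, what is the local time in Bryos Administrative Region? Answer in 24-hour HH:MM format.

05:45

1 September 2025 is a Monday, so the first Saturday is September 6 and the third is September 20.
1 February 2026 is a Sunday, so the first Monday is February 2.
March 2, 2026 is outside the daylight-saving period (20 September 2025 – 2 February 2026), so Rasell District is on standard time, UTC−11:30.
06:15 Rasell District + 11h30m = 17:45 UTC.
1 March 2026 is a Sunday, so the first Saturday is March 7 and the fourth is March 28.
1 October 2026 is a Thursday, so the first Sunday is October 4.
At the standard offset (UTC+12:00), 17:45 UTC + 12h = 05:45 Bryos Administrative Region standard time (rolling into the next day, 3 March 2026).
Daylight saving runs 28 March – 4 October; the standard-time date in Bryos Administrative Region, March 3, 2026, is outside that window, so Bryos Administrative Region is on standard time at UTC+12:00.
17:45 UTC + 12h = 05:45 Bryos Administrative Region (rolling into the next day, 3 March 2026).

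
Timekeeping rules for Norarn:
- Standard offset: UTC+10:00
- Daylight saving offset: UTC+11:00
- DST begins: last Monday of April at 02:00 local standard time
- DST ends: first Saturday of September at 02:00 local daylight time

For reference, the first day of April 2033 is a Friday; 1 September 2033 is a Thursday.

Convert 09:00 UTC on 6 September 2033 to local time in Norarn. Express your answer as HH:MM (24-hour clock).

1 April 2033 is a Friday, so Mondays fall on 4, 11, 18, 25; the last is April 25.
1 September 2033 is a Thursday, so the first Saturday is September 3.
At the standard offset (UTC+10:00), 09:00 UTC + 10h = 19:00 Norarn standard time.
The standard-time date in Norarn, 6 September 2033, is outside the daylight-saving period (25 April – 3 September), so Norarn is on standard time, UTC+10:00.
09:00 UTC + 10h = 19:00 local.

19:00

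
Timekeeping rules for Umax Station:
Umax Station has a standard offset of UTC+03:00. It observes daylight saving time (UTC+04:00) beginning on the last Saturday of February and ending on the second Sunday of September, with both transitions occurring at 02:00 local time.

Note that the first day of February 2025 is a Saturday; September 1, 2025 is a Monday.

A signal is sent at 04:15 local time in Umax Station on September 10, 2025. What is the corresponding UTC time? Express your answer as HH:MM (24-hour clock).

1 February 2025 is a Saturday, so Saturdays fall on 1, 8, 15, 22; the last is February 22.
1 September 2025 is a Monday, so the first Sunday is September 7 and the second is September 14.
September 10, 2025 lies within the daylight-saving period (22 February – 14 September), so Umax Station is on daylight time, UTC+04:00.
04:15 local − 4h = 00:15 UTC.

00:15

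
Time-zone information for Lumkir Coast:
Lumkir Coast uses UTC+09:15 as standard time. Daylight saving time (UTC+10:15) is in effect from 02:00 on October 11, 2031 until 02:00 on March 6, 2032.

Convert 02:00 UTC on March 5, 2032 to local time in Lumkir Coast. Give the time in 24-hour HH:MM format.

12:15

At the standard offset (UTC+09:15), 02:00 UTC + 9h15m = 11:15 Lumkir Coast standard time.
The standard-time date in Lumkir Coast, March 5, 2032, lies within the daylight-saving period (11 October 2031 – 6 March 2032), so Lumkir Coast is on daylight time, UTC+10:15.
02:00 UTC + 10h15m = 12:15 local.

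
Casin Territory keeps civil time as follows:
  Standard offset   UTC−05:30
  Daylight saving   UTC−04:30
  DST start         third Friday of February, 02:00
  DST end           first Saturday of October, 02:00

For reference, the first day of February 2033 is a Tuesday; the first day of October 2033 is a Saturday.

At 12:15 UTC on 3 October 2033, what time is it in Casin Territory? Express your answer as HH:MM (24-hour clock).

06:45

1 February 2033 is a Tuesday, so the first Friday is February 4 and the third is February 18.
1 October 2033 is a Saturday, so the first Saturday is October 1.
At the standard offset (UTC−05:30), 12:15 UTC − 5h30m = 06:45 Casin Territory standard time.
Daylight saving runs 18 February – 1 October; the standard-time date in Casin Territory, 3 October 2033, is outside that window, so Casin Territory is on standard time at UTC−05:30.
12:15 UTC − 5h30m = 06:45 local.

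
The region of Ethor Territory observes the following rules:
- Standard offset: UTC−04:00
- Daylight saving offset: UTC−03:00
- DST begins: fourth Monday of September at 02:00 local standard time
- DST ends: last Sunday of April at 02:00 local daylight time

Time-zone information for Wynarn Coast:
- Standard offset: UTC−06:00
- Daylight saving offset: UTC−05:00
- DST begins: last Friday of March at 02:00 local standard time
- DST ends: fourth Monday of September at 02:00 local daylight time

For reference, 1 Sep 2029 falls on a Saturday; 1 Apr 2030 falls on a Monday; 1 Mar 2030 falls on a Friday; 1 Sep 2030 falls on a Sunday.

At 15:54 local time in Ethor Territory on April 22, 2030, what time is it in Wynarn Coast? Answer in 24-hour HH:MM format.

13:54

1 September 2029 is a Saturday, so the first Monday is September 3 and the fourth is September 24.
1 April 2030 is a Monday, so Sundays fall on 7, 14, 21, 28; the last is April 28.
April 22, 2030 falls between 24 September 2029 and 28 April 2030, so daylight saving is in effect and Ethor Territory is at UTC−03:00.
15:54 Ethor Territory + 3h = 18:54 UTC.
1 March 2030 is a Friday, so Fridays fall on 1, 8, 15, 22, 29; the last is March 29.
1 September 2030 is a Sunday, so the first Monday is September 2 and the fourth is September 23.
At the standard offset (UTC−06:00), 18:54 UTC − 6h = 12:54 Wynarn Coast standard time.
Daylight saving runs 29 March – 23 September; the standard-time date in Wynarn Coast, April 22, 2030, is inside that window, so Wynarn Coast is at UTC−05:00.
18:54 UTC − 5h = 13:54 Wynarn Coast.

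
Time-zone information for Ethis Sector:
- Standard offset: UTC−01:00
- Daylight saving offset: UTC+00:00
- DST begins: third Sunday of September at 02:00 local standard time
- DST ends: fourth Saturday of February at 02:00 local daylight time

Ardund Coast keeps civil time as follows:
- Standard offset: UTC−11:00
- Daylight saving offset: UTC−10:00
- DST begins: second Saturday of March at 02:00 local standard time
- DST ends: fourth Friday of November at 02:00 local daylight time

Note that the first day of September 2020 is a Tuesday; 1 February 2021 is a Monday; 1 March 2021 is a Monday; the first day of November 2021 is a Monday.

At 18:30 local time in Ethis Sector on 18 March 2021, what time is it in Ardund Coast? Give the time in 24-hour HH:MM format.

1 September 2020 is a Tuesday, so the first Sunday is September 6 and the third is September 20.
1 February 2021 is a Monday, so the first Saturday is February 6 and the fourth is February 27.
18 March 2021 is outside the daylight-saving period (20 September 2020 – 27 February 2021), so Ethis Sector is on standard time, UTC−01:00.
18:30 Ethis Sector + 1h = 19:30 UTC.
1 March 2021 is a Monday, so the first Saturday is March 6 and the second is March 13.
1 November 2021 is a Monday, so the first Friday is November 5 and the fourth is November 26.
At the standard offset (UTC−11:00), 19:30 UTC − 11h = 08:30 Ardund Coast standard time.
The standard-time date in Ardund Coast, 18 March 2021, falls between 13 March and 26 November, so daylight saving is in effect and Ardund Coast is at UTC−10:00.
19:30 UTC − 10h = 09:30 Ardund Coast.

09:30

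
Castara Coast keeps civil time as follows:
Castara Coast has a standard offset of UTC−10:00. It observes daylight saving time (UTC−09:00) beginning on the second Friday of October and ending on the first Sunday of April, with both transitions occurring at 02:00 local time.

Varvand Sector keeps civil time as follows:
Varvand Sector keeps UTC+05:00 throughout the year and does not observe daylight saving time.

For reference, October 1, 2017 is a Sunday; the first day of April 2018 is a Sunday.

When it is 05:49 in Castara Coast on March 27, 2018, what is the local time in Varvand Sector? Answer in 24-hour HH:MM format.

1 October 2017 is a Sunday, so the first Friday is October 6 and the second is October 13.
1 April 2018 is a Sunday, so the first Sunday is April 1.
March 27, 2018 falls between 13 October 2017 and 1 April 2018, so daylight saving is in effect and Castara Coast is at UTC−09:00.
05:49 Castara Coast + 9h = 14:49 UTC.
Varvand Sector stays on UTC+05:00 all year.
14:49 UTC + 5h = 19:49 Varvand Sector.

19:49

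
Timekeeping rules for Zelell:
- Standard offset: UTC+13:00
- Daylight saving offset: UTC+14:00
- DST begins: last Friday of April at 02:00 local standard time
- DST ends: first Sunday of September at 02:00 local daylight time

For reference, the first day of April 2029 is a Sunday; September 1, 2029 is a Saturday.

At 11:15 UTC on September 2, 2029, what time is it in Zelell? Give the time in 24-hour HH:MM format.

00:15

1 April 2029 is a Sunday, so Fridays fall on 6, 13, 20, 27; the last is April 27.
1 September 2029 is a Saturday, so the first Sunday is September 2.
At the standard offset (UTC+13:00), 11:15 UTC + 13h = 00:15 Zelell standard time (rolling into the next day, 3 September 2029).
The standard-time date in Zelell, September 3, 2029, does not fall between 27 April and 2 September, so daylight saving is not in effect and Zelell is at UTC+13:00.
11:15 UTC + 13h = 00:15 local (rolling into the next day, 3 September 2029).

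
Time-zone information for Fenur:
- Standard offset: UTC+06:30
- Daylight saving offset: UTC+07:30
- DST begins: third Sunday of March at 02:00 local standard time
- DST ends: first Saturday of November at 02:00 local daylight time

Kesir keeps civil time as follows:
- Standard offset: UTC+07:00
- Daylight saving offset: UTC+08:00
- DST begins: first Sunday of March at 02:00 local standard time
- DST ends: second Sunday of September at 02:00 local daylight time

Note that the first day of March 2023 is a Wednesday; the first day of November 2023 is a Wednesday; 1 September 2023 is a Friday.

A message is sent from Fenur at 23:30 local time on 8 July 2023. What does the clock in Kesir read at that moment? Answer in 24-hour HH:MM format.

00:00

1 March 2023 is a Wednesday, so the first Sunday is March 5 and the third is March 19.
1 November 2023 is a Wednesday, so the first Saturday is November 4.
Daylight saving runs 19 March – 4 November; 8 July 2023 is inside that window, so Fenur is at UTC+07:30.
23:30 Fenur − 7h30m = 16:00 UTC.
1 March 2023 is a Wednesday, so the first Sunday is March 5.
1 September 2023 is a Friday, so the first Sunday is September 3 and the second is September 10.
At the standard offset (UTC+07:00), 16:00 UTC + 7h = 23:00 Kesir standard time.
Daylight saving runs 5 March – 10 September; the standard-time date in Kesir, 8 July 2023, is inside that window, so Kesir is at UTC+08:00.
16:00 UTC + 8h = 00:00 Kesir (rolling into the next day, 9 July 2023).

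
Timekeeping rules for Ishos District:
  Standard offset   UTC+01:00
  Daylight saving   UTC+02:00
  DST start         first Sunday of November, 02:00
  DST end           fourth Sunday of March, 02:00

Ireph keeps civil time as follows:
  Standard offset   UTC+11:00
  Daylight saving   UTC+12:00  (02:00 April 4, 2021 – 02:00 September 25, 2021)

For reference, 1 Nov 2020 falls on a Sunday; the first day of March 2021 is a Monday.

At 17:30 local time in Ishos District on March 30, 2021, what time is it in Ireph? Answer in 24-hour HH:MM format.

1 November 2020 is a Sunday, so the first Sunday is November 1.
1 March 2021 is a Monday, so the first Sunday is March 7 and the fourth is March 28.
Daylight saving runs 1 November 2020 – 28 March 2021; March 30, 2021 is outside that window, so Ishos District is on standard time at UTC+01:00.
17:30 Ishos District − 1h = 16:30 UTC.
At the standard offset (UTC+11:00), 16:30 UTC + 11h = 03:30 Ireph standard time (rolling into the next day, 31 March 2021).
The standard-time date in Ireph, March 31, 2021, is outside the daylight-saving period (4 April – 25 September), so Ireph is on standard time, UTC+11:00.
16:30 UTC + 11h = 03:30 Ireph (rolling into the next day, 31 March 2021).

03:30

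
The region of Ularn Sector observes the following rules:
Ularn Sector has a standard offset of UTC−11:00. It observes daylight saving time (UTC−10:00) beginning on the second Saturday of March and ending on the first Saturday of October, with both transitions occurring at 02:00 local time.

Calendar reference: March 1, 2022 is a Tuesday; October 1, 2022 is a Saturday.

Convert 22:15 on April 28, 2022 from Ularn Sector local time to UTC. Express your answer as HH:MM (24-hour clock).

1 March 2022 is a Tuesday, so the first Saturday is March 5 and the second is March 12.
1 October 2022 is a Saturday, so the first Saturday is October 1.
Daylight saving runs 12 March – 1 October; April 28, 2022 is inside that window, so Ularn Sector is at UTC−10:00.
22:15 local + 10h = 08:15 UTC (rolling into the next day, 29 April 2022).

08:15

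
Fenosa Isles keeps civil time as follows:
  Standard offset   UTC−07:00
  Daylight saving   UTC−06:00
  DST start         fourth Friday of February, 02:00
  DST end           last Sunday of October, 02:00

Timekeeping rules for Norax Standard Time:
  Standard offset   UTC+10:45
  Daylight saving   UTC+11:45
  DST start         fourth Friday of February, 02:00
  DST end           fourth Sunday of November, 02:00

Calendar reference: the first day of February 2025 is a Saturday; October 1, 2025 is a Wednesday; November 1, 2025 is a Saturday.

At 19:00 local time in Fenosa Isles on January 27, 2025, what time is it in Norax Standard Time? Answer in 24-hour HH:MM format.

12:45

1 February 2025 is a Saturday, so the first Friday is February 7 and the fourth is February 28.
1 October 2025 is a Wednesday, so Sundays fall on 5, 12, 19, 26; the last is October 26.
January 27, 2025 is outside the daylight-saving period (28 February – 26 October), so Fenosa Isles is on standard time, UTC−07:00.
19:00 Fenosa Isles + 7h = 02:00 UTC (rolling into the next day, 28 January 2025).
1 February 2025 is a Saturday, so the first Friday is February 7 and the fourth is February 28.
1 November 2025 is a Saturday, so the first Sunday is November 2 and the fourth is November 23.
At the standard offset (UTC+10:45), 02:00 UTC + 10h45m = 12:45 Norax Standard Time standard time.
Daylight saving runs 28 February – 23 November; the standard-time date in Norax Standard Time, January 28, 2025, is outside that window, so Norax Standard Time is on standard time at UTC+10:45.
02:00 UTC + 10h45m = 12:45 Norax Standard Time.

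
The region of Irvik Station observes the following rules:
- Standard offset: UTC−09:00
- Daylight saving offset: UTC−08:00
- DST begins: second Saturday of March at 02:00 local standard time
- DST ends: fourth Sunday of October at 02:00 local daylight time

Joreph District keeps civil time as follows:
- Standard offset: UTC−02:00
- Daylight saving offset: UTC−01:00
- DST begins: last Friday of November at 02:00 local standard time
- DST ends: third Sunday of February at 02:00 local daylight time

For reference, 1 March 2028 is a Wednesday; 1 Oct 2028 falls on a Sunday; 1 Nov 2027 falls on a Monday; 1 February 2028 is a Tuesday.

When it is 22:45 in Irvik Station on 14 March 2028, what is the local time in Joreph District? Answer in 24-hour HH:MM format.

04:45

1 March 2028 is a Wednesday, so the first Saturday is March 4 and the second is March 11.
1 October 2028 is a Sunday, so the first Sunday is October 1 and the fourth is October 22.
14 March 2028 falls between 11 March and 22 October, so daylight saving is in effect and Irvik Station is at UTC−08:00.
22:45 Irvik Station + 8h = 06:45 UTC (rolling into the next day, 15 March 2028).
1 November 2027 is a Monday, so Fridays fall on 5, 12, 19, 26; the last is November 26.
1 February 2028 is a Tuesday, so the first Sunday is February 6 and the third is February 20.
At the standard offset (UTC−02:00), 06:45 UTC − 2h = 04:45 Joreph District standard time.
The standard-time date in Joreph District, 15 March 2028, is outside the daylight-saving period (26 November 2027 – 20 February 2028), so Joreph District is on standard time, UTC−02:00.
06:45 UTC − 2h = 04:45 Joreph District.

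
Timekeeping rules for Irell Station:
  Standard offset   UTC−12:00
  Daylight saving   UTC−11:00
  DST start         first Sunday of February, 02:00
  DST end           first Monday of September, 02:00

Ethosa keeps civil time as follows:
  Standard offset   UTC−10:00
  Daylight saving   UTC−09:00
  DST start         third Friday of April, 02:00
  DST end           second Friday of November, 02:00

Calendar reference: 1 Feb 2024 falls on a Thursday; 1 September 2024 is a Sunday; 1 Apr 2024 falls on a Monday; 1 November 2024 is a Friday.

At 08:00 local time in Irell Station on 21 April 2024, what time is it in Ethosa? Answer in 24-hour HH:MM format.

10:00

1 February 2024 is a Thursday, so the first Sunday is February 4.
1 September 2024 is a Sunday, so the first Monday is September 2.
21 April 2024 lies within the daylight-saving period (4 February – 2 September), so Irell Station is on daylight time, UTC−11:00.
08:00 Irell Station + 11h = 19:00 UTC.
1 April 2024 is a Monday, so the first Friday is April 5 and the third is April 19.
1 November 2024 is a Friday, so the first Friday is November 1 and the second is November 8.
At the standard offset (UTC−10:00), 19:00 UTC − 10h = 09:00 Ethosa standard time.
Daylight saving runs 19 April – 8 November; the standard-time date in Ethosa, 21 April 2024, is inside that window, so Ethosa is at UTC−09:00.
19:00 UTC − 9h = 10:00 Ethosa.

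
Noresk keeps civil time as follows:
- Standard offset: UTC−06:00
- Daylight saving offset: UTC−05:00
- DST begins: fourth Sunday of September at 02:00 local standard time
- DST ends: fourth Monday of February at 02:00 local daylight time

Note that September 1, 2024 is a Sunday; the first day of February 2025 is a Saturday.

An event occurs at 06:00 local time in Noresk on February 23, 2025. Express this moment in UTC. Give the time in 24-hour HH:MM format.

11:00

1 September 2024 is a Sunday, so the first Sunday is September 1 and the fourth is September 22.
1 February 2025 is a Saturday, so the first Monday is February 3 and the fourth is February 24.
February 23, 2025 lies within the daylight-saving period (22 September 2024 – 24 February 2025), so Noresk is on daylight time, UTC−05:00.
06:00 local + 5h = 11:00 UTC.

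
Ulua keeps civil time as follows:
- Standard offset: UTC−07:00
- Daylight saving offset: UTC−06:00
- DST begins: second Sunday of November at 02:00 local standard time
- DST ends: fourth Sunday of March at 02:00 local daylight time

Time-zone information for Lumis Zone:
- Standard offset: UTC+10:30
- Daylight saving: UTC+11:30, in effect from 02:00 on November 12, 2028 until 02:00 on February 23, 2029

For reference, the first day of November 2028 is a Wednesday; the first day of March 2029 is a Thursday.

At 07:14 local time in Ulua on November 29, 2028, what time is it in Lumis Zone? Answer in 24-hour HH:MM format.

1 November 2028 is a Wednesday, so the first Sunday is November 5 and the second is November 12.
1 March 2029 is a Thursday, so the first Sunday is March 4 and the fourth is March 25.
November 29, 2028 lies within the daylight-saving period (12 November 2028 – 25 March 2029), so Ulua is on daylight time, UTC−06:00.
07:14 Ulua + 6h = 13:14 UTC.
At the standard offset (UTC+10:30), 13:14 UTC + 10h30m = 23:44 Lumis Zone standard time.
The standard-time date in Lumis Zone, November 29, 2028, falls between 12 November 2028 and 23 February 2029, so daylight saving is in effect and Lumis Zone is at UTC+11:30.
13:14 UTC + 11h30m = 00:44 Lumis Zone (rolling into the next day, 30 November 2028).

00:44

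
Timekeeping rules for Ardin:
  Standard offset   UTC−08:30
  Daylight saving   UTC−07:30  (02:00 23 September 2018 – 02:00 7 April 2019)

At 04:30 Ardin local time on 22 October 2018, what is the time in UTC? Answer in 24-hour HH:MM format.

12:00

22 October 2018 lies within the daylight-saving period (23 September 2018 – 7 April 2019), so Ardin is on daylight time, UTC−07:30.
04:30 local + 7h30m = 12:00 UTC.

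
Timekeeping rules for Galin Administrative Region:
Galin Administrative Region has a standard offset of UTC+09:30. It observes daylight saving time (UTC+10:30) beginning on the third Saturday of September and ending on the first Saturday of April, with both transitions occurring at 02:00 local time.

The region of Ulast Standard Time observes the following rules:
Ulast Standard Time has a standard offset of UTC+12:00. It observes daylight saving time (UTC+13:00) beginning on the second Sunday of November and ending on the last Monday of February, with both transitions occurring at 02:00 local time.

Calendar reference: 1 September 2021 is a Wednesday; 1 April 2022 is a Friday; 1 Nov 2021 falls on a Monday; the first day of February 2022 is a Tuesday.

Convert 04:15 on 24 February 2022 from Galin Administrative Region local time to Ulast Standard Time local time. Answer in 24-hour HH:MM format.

1 September 2021 is a Wednesday, so the first Saturday is September 4 and the third is September 18.
1 April 2022 is a Friday, so the first Saturday is April 2.
24 February 2022 lies within the daylight-saving period (18 September 2021 – 2 April 2022), so Galin Administrative Region is on daylight time, UTC+10:30.
04:15 Galin Administrative Region − 10h30m = 17:45 UTC (rolling into the previous day, 23 February 2022).
1 November 2021 is a Monday, so the first Sunday is November 7 and the second is November 14.
1 February 2022 is a Tuesday, so Mondays fall on 7, 14, 21, 28; the last is February 28.
At the standard offset (UTC+12:00), 17:45 UTC + 12h = 05:45 Ulast Standard Time standard time (rolling into the next day, 24 February 2022).
The standard-time date in Ulast Standard Time, 24 February 2022, falls between 14 November 2021 and 28 February 2022, so daylight saving is in effect and Ulast Standard Time is at UTC+13:00.
17:45 UTC + 13h = 06:45 Ulast Standard Time (rolling into the next day, 24 February 2022).

06:45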